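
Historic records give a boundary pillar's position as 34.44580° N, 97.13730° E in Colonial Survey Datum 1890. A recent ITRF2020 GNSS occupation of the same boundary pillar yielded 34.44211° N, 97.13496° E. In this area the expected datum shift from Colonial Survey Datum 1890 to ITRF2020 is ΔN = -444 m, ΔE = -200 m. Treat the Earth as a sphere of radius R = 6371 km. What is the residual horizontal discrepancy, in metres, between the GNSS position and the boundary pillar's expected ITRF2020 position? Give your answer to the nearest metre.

Observed coordinate differences: Δφ = -0.00369°, Δλ = -0.00234°.
Converting to metres (1° lat = 111195 m, cos φ = 0.824662): observed ΔN = -410.3 m, observed ΔE = -214.6 m.
Subtracting the expected shift leaves a residual of -410.3 − (-444) = 33.7 m north and -214.6 − (-200) = -14.6 m east.
Residual distance = √(33.7² + (-14.6)²) = 36.7 m.

37 m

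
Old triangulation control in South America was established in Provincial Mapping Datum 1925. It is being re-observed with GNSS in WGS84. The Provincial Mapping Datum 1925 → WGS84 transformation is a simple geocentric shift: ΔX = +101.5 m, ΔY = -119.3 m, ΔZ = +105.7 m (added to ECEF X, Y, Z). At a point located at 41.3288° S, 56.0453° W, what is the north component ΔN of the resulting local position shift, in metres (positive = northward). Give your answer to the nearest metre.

ΔN = 182 m

The local north axis is (−sin φ cos λ, −sin φ sin λ, cos φ), giving ΔN = 37.438 + 65.349 + 79.374 = 182.16 m.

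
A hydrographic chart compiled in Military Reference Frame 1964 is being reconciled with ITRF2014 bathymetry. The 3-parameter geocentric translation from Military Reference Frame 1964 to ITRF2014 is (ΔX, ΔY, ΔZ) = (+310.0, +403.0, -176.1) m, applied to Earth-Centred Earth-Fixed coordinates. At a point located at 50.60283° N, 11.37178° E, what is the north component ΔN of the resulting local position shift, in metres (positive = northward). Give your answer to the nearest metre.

ΔN = -408 m

The local north axis is (−sin φ cos λ, −sin φ sin λ, cos φ), giving ΔN = -234.854 − 61.405 − 111.769 = -408.03 m.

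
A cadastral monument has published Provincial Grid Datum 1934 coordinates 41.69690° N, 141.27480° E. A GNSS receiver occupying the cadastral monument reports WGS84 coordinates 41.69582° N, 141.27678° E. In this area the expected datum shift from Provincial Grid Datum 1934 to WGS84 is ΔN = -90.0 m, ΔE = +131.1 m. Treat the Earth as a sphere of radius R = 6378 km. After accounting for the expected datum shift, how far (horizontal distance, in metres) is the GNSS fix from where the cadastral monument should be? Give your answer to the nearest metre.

Observed coordinate differences: Δφ = -0.00108°, Δλ = +0.00198°.
Converting to metres (1° lat = 111317 m, cos φ = 0.746674): observed ΔN = -120.2 m, observed ΔE = 164.6 m.
Subtracting the expected shift leaves a residual of -120.2 − (-90.0) = -30.2 m north and 164.6 − (131.1) = 33.5 m east.
Residual distance = √((-30.2)² + 33.5²) = 45.1 m.

45 m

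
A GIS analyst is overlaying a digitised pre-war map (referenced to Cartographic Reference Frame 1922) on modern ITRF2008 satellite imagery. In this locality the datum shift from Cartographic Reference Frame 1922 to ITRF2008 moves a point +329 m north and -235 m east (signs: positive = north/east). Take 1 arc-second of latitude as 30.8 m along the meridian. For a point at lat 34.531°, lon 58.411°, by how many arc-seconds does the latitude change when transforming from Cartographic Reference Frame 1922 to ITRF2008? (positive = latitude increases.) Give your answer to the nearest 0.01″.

1″ of latitude = 30.80 m, so Δφ = 329.0 / 30.80 = 10.682″.

Δφ = 10.68″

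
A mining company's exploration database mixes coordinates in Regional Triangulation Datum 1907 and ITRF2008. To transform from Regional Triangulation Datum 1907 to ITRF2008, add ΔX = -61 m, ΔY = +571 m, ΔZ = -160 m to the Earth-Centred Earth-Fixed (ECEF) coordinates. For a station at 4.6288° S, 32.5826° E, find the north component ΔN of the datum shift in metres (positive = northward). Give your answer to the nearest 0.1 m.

ΔN = -138.8 m

At φ = -4.6288°, λ = 32.5826°: sin φ = -0.080700, cos φ = 0.996738, sin λ = 0.538515, cos λ = 0.842616.
ΔN = −sin φ cos λ·ΔX − sin φ sin λ·ΔY + cos φ·ΔZ = −(-0.080700)(0.842616)(-61) − (-0.080700)(0.538515)(571) + (0.996738)(-160) = -138.81 m.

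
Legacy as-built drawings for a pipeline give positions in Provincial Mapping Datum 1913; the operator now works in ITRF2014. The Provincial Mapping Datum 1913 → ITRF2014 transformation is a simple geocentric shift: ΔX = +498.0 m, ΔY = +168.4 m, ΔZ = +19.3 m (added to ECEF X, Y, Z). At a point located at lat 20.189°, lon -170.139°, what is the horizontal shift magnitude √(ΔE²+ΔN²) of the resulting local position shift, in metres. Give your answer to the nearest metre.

The local east axis at (φ, λ) is (−sin λ, cos λ, 0), so ΔE = −sin(-170.139°)·498.0 + cos(-170.139°)·168.4 = -80.63 m.
The local north axis is (−sin φ cos λ, −sin φ sin λ, cos φ), giving ΔN = 169.330 + 9.953 + 18.114 = 197.40 m.
Horizontal magnitude = √(ΔE² + ΔN²) = √((-80.63)² + 197.40²) = 213.23 m.

213 m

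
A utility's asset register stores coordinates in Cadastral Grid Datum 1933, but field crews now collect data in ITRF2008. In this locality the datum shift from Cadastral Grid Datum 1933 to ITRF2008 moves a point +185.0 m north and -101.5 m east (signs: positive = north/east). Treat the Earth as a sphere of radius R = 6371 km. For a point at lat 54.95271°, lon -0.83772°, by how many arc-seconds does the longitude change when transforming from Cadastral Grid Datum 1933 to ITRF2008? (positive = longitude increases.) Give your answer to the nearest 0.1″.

At latitude 54.95271°, cos φ = 0.574252.
One radian of longitude at latitude φ spans R cos φ, so Δλ = ΔE / (R cos φ) = -101.5 / (6371000 × 0.574252) = -2.7743e-05 rad = -5.722″.

Δλ = -5.7″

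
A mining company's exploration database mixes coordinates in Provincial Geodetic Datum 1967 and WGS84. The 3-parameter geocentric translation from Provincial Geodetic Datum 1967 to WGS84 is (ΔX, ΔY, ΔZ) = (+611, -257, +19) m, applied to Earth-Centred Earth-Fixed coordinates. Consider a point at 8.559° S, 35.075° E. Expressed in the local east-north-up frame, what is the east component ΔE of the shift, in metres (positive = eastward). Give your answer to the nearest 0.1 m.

ΔE = -561.4 m

At φ = -8.559°, λ = 35.075°: sin φ = -0.148828, cos φ = 0.988863, sin λ = 0.574648, cos λ = 0.818401.
ΔE = −sin λ·ΔX + cos λ·ΔY = −(0.574648)·(611) + (0.818401)·(-257) = -561.44 m.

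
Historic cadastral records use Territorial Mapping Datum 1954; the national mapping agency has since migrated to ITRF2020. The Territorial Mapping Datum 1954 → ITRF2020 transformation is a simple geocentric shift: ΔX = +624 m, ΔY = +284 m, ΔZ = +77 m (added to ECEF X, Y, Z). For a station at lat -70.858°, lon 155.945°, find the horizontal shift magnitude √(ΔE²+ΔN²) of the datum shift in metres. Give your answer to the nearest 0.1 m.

653.3 m

At φ = -70.858°, λ = 155.945°: sin φ = -0.944709, cos φ = 0.327910, sin λ = 0.407613, cos λ = -0.913155.
ΔE = −sin λ·ΔX + cos λ·ΔY = −(0.407613)·(624) + (-0.913155)·(284) = -513.69 m.
ΔN = −sin φ cos λ·ΔX − sin φ sin λ·ΔY + cos φ·ΔZ = −(-0.944709)(-0.913155)(624) − (-0.944709)(0.407613)(284) + (0.327910)(77) = -403.69 m.
Horizontal magnitude = √(ΔE² + ΔN²) = √((-513.69)² + (-403.69)²) = 653.33 m.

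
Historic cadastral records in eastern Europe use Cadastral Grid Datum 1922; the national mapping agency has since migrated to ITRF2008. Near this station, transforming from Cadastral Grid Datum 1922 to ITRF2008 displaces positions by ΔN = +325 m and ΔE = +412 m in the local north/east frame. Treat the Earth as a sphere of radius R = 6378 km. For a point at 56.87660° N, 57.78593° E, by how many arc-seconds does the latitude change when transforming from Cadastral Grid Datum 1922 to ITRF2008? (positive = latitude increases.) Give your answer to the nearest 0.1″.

Δφ = 10.5″

On a sphere of radius R, 1 rad of latitude = R, so Δφ = ΔN / R = 325.0 / 6378000 = 5.0956e-05 rad = 10.511″.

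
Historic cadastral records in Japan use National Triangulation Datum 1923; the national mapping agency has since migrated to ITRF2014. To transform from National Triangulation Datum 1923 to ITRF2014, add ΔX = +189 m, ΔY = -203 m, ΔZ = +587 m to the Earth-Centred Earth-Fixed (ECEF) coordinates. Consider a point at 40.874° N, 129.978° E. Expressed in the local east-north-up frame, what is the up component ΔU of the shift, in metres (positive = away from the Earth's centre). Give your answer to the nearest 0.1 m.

ΔU = 174.7 m

The local up (radial) axis is (cos φ cos λ, cos φ sin λ, sin φ), giving ΔU = -91.820 − 117.625 + 384.131 = 174.69 m.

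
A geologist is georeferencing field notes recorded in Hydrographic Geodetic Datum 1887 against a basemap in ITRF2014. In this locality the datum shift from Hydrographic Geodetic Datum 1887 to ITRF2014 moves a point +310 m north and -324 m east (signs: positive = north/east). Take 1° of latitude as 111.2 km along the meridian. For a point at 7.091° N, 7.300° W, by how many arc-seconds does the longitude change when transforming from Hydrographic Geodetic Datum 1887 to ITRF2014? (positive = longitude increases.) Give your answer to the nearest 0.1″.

Δλ = -10.6″

At latitude 7.091°, cos φ = 0.992351.
1° of longitude at this latitude = 111.2 × cos φ = 110.35 km, so Δλ = -324.0 / 110349.5 = -0.0029361° = -10.570″.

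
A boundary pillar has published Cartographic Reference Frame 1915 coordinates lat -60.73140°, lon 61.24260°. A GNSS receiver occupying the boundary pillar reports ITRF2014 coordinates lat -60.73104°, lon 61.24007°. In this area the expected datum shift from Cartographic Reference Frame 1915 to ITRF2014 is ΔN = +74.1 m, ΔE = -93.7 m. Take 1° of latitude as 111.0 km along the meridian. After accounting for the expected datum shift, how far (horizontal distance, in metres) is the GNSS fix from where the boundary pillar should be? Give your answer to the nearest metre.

Observed coordinate differences: Δφ = +0.00036°, Δλ = -0.00253°.
Converting to metres (1° lat = 111000 m, cos φ = 0.488904): observed ΔN = 40.0 m, observed ΔE = -137.3 m.
Subtracting the expected shift leaves a residual of 40.0 − (74.1) = -34.1 m north and -137.3 − (-93.7) = -43.6 m east.
Residual distance = √((-34.1)² + (-43.6)²) = 55.4 m.

55 m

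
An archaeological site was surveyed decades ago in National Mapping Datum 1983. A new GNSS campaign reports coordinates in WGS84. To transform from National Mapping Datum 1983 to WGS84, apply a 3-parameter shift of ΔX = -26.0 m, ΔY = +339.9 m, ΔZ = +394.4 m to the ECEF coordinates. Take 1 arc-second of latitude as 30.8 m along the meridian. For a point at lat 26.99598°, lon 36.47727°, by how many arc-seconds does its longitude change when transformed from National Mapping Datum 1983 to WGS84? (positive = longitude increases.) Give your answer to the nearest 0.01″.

Δλ = 10.52″

sin φ = 0.453928, cos φ = 0.891038, sin λ = 0.594504, cos λ = 0.804093.
East component: ΔE = −sin λ·ΔX + cos λ·ΔY = −(0.594504)(-26.0) + (0.804093)(339.9) = 288.77 m.
1° of latitude spans 3600 × 30.80 = 110880 m; at latitude φ, 1° of longitude spans that × cos φ = 98798.3 m, so Δλ = 288.77 / 98798.3 × 3600 = 10.522″.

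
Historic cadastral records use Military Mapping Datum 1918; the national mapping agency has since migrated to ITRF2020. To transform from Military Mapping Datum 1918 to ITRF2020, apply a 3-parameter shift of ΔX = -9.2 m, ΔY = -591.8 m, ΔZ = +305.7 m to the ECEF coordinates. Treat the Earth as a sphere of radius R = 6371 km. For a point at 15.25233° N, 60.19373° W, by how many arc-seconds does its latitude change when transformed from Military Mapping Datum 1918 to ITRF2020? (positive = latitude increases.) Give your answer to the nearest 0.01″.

Δφ = 5.21″

sin φ = 0.263070, cos φ = 0.964777, sin λ = -0.867711, cos λ = 0.497069.
North component: ΔN = −sin φ cos λ·ΔX − sin φ sin λ·ΔY + cos φ·ΔZ = −(0.263070)(0.497069)(-9.2) − (0.263070)(-0.867711)(-591.8) + (0.964777)(305.7) = 161.05 m.
1° of latitude spans πR/180 = 111195 m, so Δφ = 161.05 / 111195 × 3600 = 5.214″.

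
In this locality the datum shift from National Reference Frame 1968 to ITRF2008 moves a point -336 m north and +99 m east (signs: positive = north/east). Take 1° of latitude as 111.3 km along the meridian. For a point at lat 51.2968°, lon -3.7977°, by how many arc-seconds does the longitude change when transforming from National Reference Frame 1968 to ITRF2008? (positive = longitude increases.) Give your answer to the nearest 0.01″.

At latitude 51.2968°, cos φ = 0.625286.
1° of longitude at this latitude = 111.3 × cos φ = 69.59 km, so Δλ = 99.0 / 69594.4 = 0.0014225° = 5.121″.

Δλ = 5.12″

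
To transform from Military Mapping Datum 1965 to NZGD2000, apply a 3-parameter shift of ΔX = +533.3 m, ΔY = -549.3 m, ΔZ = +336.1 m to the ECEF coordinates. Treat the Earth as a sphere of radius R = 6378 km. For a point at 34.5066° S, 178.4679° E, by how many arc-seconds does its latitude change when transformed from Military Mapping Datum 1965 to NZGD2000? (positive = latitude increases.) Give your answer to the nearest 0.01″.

sin φ = -0.566501, cos φ = 0.824061, sin λ = 0.026737, cos λ = -0.999643.
North component: ΔN = −sin φ cos λ·ΔX − sin φ sin λ·ΔY + cos φ·ΔZ = −(-0.566501)(-0.999643)(533.3) − (-0.566501)(0.026737)(-549.3) + (0.824061)(336.1) = -33.36 m.
1° of latitude spans πR/180 = 111317 m, so Δφ = -33.36 / 111317 × 3600 = -1.079″.

Δφ = -1.08″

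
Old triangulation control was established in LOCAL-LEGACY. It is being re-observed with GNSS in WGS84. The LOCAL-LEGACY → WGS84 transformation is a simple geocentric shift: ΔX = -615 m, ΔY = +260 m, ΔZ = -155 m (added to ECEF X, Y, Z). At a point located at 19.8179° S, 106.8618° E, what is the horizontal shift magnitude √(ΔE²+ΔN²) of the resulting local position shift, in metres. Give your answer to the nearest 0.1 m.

513.1 m

The local east axis at (φ, λ) is (−sin λ, cos λ, 0), so ΔE = −sin(106.8618°)·(-615) + cos(106.8618°)·260 = 513.14 m.
The local north axis is (−sin φ cos λ, −sin φ sin λ, cos φ), giving ΔN = 60.480 + 84.359 − 145.820 = -0.98 m.
Horizontal magnitude = √(ΔE² + ΔN²) = √(513.14² + (-0.98)²) = 513.14 m.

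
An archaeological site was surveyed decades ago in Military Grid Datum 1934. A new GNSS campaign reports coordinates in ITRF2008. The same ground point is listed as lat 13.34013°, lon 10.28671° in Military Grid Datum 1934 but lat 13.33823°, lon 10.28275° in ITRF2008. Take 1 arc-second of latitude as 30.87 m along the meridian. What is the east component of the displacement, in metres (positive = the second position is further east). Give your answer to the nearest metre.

Δφ = 13.33823° − 13.34013° = -0.00190°; Δλ = 10.28275° − 10.28671° = -0.00396°.
1° of latitude = 3600 × 30.87 = 111132 m.
ΔN = Δφ × 111132 = -211.2 m; ΔE = Δλ × 111132 × cos(13.34013°) = -0.00396 × 111132 × 0.973018 = -428.2 m.

ΔE = -428 m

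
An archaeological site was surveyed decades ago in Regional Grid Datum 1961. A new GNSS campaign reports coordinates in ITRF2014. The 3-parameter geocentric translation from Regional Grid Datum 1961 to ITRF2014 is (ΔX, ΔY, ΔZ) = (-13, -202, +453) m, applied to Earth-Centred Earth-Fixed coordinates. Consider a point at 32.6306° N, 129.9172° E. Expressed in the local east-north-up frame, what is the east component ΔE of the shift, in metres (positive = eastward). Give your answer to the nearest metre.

ΔE = 140 m

The local east axis at (φ, λ) is (−sin λ, cos λ, 0), so ΔE = −sin(129.9172°)·(-13) + cos(129.9172°)·(-202) = 139.59 m.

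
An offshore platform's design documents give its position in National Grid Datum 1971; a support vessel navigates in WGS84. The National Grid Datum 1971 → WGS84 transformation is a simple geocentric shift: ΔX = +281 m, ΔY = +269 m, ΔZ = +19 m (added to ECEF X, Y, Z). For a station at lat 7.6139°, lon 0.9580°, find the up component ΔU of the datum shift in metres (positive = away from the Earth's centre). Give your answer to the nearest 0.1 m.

ΔU = 285.5 m

The local up (radial) axis is (cos φ cos λ, cos φ sin λ, sin φ), giving ΔU = 278.484 + 4.458 + 2.517 = 285.46 m.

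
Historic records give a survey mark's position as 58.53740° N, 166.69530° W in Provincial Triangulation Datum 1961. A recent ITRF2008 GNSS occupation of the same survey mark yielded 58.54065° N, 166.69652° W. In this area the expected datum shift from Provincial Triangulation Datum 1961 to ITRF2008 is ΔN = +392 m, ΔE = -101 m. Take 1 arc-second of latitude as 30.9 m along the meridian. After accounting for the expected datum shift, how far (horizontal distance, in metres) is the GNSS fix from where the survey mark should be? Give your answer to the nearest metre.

43 m

Observed coordinate differences: Δφ = +0.00325°, Δλ = -0.00122°.
Converting to metres (1° lat = 111240 m, cos φ = 0.521942): observed ΔN = 361.5 m, observed ΔE = -70.8 m.
Subtracting the expected shift leaves a residual of 361.5 − (392) = -30.5 m north and -70.8 − (-101) = 30.2 m east.
Residual distance = √((-30.5)² + 30.2²) = 42.9 m.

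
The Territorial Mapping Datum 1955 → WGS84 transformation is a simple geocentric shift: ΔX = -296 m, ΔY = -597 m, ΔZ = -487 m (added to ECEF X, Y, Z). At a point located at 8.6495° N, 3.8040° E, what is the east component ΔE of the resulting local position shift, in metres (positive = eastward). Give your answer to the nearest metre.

At φ = 8.6495°, λ = 3.8040°: sin φ = 0.150390, cos φ = 0.988627, sin λ = 0.066344, cos λ = 0.997797.
ΔE = −sin λ·ΔX + cos λ·ΔY = −(0.066344)·(-296) + (0.997797)·(-597) = -576.05 m.

ΔE = -576 m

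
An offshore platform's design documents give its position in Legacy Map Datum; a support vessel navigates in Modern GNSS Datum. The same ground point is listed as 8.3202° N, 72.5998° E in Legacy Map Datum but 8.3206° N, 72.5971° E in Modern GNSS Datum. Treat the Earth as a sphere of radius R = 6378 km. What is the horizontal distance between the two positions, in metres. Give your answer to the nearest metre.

301 m

Δφ = 8.3206° − 8.3202° = +0.0004°; Δλ = 72.5971° − 72.5998° = -0.0027°.
1° along a meridian = πR/180 = 111317 m.
ΔN = Δφ × 111317 = 44.5 m; ΔE = Δλ × 111317 × cos(8.3202°) = -0.0027 × 111317 × 0.989475 = -297.4 m.
Distance = √(ΔE² + ΔN²) = √((-297.4)² + 44.5²) = 300.7 m.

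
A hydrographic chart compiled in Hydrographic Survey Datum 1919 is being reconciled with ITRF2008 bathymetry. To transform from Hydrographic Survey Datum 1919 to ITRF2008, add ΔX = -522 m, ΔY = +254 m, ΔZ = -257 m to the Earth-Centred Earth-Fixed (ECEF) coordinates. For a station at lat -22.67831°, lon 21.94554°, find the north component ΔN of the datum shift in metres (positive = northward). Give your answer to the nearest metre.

ΔN = -387 m

At φ = -22.67831°, λ = 21.94554°: sin φ = -0.385557, cos φ = 0.922684, sin λ = 0.373725, cos λ = 0.927540.
ΔN = −sin φ cos λ·ΔX − sin φ sin λ·ΔY + cos φ·ΔZ = −(-0.385557)(0.927540)(-522) − (-0.385557)(0.373725)(254) + (0.922684)(-257) = -387.21 m.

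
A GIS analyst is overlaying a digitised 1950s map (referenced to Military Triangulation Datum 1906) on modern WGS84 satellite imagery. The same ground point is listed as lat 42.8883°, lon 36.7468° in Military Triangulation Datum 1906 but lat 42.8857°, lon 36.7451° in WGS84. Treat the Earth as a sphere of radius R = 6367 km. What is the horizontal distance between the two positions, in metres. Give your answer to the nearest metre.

Δφ = 42.8857° − 42.8883° = -0.0026°; Δλ = 36.7451° − 36.7468° = -0.0017°.
1° along a meridian = πR/180 = 111125 m.
ΔN = Δφ × 111125 = -288.9 m; ΔE = Δλ × 111125 × cos(42.8883°) = -0.0017 × 111125 × 0.732682 = -138.4 m.
Distance = √(ΔE² + ΔN²) = √((-138.4)² + (-288.9)²) = 320.4 m.

320 m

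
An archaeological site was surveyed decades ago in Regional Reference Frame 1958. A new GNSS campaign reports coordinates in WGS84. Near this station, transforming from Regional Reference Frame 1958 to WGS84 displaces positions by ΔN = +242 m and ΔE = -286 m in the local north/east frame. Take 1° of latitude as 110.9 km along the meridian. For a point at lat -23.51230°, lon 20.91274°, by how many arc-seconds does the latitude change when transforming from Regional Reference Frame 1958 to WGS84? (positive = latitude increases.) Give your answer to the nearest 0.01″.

1° of latitude = 110.9 km, so Δφ = 242.0 / 110900 = 0.0021821° = 7.856″.

Δφ = 7.86″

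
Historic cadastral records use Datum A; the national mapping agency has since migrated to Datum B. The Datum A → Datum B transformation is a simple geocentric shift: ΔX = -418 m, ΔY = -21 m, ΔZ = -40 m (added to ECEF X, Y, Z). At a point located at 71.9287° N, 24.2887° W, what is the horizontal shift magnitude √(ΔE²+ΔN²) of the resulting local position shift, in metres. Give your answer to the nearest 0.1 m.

391.4 m

At φ = 71.9287°, λ = -24.2887°: sin φ = 0.950671, cos φ = 0.310200, sin λ = -0.411335, cos λ = 0.911484.
ΔE = −sin λ·ΔX + cos λ·ΔY = −(-0.411335)·(-418) + (0.911484)·(-21) = -191.08 m.
ΔN = −sin φ cos λ·ΔX − sin φ sin λ·ΔY + cos φ·ΔZ = −(0.950671)(0.911484)(-418) − (0.950671)(-0.411335)(-21) + (0.310200)(-40) = 341.59 m.
Horizontal magnitude = √(ΔE² + ΔN²) = √((-191.08)² + 341.59²) = 391.40 m.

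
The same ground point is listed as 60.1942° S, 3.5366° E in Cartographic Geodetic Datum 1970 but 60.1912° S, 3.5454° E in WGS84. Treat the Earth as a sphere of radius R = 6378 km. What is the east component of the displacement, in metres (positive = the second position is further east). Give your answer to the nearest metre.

ΔE = 487 m

Δφ = -60.1912° − -60.1942° = +0.0030°; Δλ = 3.5454° − 3.5366° = +0.0088°.
1° along a meridian = πR/180 = 111317 m.
ΔN = Δφ × 111317 = 334.0 m; ΔE = Δλ × 111317 × cos(-60.1942°) = +0.0088 × 111317 × 0.497062 = 486.9 m.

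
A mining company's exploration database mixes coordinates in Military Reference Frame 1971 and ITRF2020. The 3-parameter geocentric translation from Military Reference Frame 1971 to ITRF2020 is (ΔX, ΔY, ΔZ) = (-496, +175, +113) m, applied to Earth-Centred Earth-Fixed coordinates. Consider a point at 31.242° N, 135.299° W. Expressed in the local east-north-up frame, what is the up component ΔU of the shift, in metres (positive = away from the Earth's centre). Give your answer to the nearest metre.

ΔU = 255 m

At φ = 31.242°, λ = -135.299°: sin φ = 0.518654, cos φ = 0.854984, sin λ = -0.703407, cos λ = -0.710787.
ΔU = cos φ cos λ·ΔX + cos φ sin λ·ΔY + sin φ·ΔZ = (0.854984)(-0.710787)(-496) + (0.854984)(-0.703407)(175) + (0.518654)(113) = 254.79 m.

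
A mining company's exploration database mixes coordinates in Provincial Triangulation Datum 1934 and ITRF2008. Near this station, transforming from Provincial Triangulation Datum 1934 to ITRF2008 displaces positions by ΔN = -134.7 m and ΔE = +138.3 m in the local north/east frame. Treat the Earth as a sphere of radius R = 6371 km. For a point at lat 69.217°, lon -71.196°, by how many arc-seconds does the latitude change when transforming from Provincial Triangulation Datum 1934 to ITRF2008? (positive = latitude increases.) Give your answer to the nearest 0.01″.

On a sphere of radius R, 1 rad of latitude = R, so Δφ = ΔN / R = -134.7 / 6371000 = -2.1143e-05 rad = -4.361″.

Δφ = -4.36″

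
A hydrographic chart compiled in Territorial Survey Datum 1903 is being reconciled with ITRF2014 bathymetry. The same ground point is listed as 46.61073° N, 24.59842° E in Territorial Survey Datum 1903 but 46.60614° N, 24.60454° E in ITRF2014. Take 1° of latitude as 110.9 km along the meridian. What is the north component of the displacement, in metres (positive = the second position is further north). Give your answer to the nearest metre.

Δφ = 46.60614° − 46.61073° = -0.00459°; Δλ = 24.60454° − 24.59842° = +0.00612°.
ΔN = Δφ × 110900 = -509.0 m; ΔE = Δλ × 110900 × cos(46.61073°) = +0.00612 × 110900 × 0.686951 = 466.2 m.

ΔN = -509 m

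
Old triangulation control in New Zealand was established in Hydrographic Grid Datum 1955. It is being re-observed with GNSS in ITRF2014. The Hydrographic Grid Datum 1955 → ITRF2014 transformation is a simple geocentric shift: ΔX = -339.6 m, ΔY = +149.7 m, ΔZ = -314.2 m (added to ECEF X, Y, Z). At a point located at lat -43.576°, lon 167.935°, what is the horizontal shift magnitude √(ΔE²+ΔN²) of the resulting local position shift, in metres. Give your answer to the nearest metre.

At φ = -43.576°, λ = 167.935°: sin φ = -0.689316, cos φ = 0.724461, sin λ = 0.209021, cos λ = -0.977911.
ΔE = −sin λ·ΔX + cos λ·ΔY = −(0.209021)·(-339.6) + (-0.977911)·(149.7) = -75.41 m.
ΔN = −sin φ cos λ·ΔX − sin φ sin λ·ΔY + cos φ·ΔZ = −(-0.689316)(-0.977911)(-339.6) − (-0.689316)(0.209021)(149.7) + (0.724461)(-314.2) = 22.86 m.
Horizontal magnitude = √(ΔE² + ΔN²) = √((-75.41)² + 22.86²) = 78.80 m.

79 m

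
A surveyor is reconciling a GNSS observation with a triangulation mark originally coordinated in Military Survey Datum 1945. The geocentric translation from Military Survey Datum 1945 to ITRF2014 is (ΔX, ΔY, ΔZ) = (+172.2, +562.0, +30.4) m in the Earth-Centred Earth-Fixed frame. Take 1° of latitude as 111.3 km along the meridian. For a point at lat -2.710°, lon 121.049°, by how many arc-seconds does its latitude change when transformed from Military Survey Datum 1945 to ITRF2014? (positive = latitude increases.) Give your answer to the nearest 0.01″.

Δφ = 1.58″

sin φ = -0.047281, cos φ = 0.998882, sin λ = 0.856727, cos λ = -0.515771.
North component: ΔN = −sin φ cos λ·ΔX − sin φ sin λ·ΔY + cos φ·ΔZ = −(-0.047281)(-0.515771)(172.2) − (-0.047281)(0.856727)(562.0) + (0.998882)(30.4) = 48.93 m.
1° of latitude spans 111300 m, so Δφ = 48.93 / 111300 × 3600 = 1.583″.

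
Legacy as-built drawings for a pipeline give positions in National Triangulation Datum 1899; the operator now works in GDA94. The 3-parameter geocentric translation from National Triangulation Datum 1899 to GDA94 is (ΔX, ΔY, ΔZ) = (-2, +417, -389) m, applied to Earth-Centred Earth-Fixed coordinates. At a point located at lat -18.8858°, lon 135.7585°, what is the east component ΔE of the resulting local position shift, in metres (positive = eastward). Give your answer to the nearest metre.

ΔE = -297 m

At φ = -18.8858°, λ = 135.7585°: sin φ = -0.323683, cos φ = 0.946166, sin λ = 0.697684, cos λ = -0.716405.
ΔE = −sin λ·ΔX + cos λ·ΔY = −(0.697684)·(-2) + (-0.716405)·(417) = -297.35 m.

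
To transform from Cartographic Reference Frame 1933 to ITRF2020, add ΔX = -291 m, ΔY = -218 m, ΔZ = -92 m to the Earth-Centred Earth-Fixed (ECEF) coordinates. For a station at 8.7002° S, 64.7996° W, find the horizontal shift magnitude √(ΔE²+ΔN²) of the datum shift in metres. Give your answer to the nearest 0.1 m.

The local east axis at (φ, λ) is (−sin λ, cos λ, 0), so ΔE = −sin(-64.7996°)·(-291) + cos(-64.7996°)·(-218) = -356.13 m.
The local north axis is (−sin φ cos λ, −sin φ sin λ, cos φ), giving ΔN = -18.742 + 29.837 − 90.941 = -79.85 m.
Horizontal magnitude = √(ΔE² + ΔN²) = √((-356.13)² + (-79.85)²) = 364.97 m.

365.0 m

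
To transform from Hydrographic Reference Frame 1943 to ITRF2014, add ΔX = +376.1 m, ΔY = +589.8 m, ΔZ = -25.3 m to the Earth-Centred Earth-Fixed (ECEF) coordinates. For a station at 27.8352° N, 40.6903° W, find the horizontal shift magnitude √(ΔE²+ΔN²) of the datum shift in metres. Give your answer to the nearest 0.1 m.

692.8 m

The local east axis at (φ, λ) is (−sin λ, cos λ, 0), so ΔE = −sin(-40.6903°)·376.1 + cos(-40.6903°)·589.8 = 692.42 m.
The local north axis is (−sin φ cos λ, −sin φ sin λ, cos φ), giving ΔN = -133.157 + 179.549 − 22.373 = 24.02 m.
Horizontal magnitude = √(ΔE² + ΔN²) = √(692.42² + 24.02²) = 692.84 m.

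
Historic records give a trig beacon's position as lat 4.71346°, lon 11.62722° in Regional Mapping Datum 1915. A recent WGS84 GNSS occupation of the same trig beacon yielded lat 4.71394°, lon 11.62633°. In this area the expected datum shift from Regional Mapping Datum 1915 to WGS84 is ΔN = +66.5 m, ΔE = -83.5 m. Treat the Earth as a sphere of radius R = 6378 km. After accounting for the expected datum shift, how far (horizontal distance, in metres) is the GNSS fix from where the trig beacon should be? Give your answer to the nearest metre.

20 m

Observed coordinate differences: Δφ = +0.00048°, Δλ = -0.00089°.
Converting to metres (1° lat = 111317 m, cos φ = 0.996618): observed ΔN = 53.4 m, observed ΔE = -98.7 m.
Subtracting the expected shift leaves a residual of 53.4 − (66.5) = -13.1 m north and -98.7 − (-83.5) = -15.2 m east.
Residual distance = √((-13.1)² + (-15.2)²) = 20.1 m.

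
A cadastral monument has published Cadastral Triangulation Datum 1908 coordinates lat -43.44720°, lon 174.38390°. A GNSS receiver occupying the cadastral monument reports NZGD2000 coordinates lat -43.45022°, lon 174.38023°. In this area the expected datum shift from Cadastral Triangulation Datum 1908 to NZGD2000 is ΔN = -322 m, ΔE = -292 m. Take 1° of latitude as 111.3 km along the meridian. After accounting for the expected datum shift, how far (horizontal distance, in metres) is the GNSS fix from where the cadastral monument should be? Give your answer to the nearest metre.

Observed coordinate differences: Δφ = -0.00302°, Δλ = -0.00367°.
Converting to metres (1° lat = 111300 m, cos φ = 0.726008): observed ΔN = -336.1 m, observed ΔE = -296.6 m.
Subtracting the expected shift leaves a residual of -336.1 − (-322) = -14.1 m north and -296.6 − (-292) = -4.6 m east.
Residual distance = √((-14.1)² + (-4.6)²) = 14.8 m.

15 m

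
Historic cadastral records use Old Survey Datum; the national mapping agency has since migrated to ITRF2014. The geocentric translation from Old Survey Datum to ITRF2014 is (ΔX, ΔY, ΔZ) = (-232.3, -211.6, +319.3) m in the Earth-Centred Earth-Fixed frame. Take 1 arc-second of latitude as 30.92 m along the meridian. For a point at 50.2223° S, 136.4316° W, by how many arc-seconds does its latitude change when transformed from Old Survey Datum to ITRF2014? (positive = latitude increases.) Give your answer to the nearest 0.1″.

Δφ = 14.4″

sin φ = -0.768533, cos φ = 0.639811, sin λ = -0.689220, cos λ = -0.724552.
North component: ΔN = −sin φ cos λ·ΔX − sin φ sin λ·ΔY + cos φ·ΔZ = −(-0.768533)(-0.724552)(-232.3) − (-0.768533)(-0.689220)(-211.6) + (0.639811)(319.3) = 445.73 m.
1° of latitude spans 3600 × 30.92 = 111312 m, so Δφ = 445.73 / 111312 × 3600 = 14.416″.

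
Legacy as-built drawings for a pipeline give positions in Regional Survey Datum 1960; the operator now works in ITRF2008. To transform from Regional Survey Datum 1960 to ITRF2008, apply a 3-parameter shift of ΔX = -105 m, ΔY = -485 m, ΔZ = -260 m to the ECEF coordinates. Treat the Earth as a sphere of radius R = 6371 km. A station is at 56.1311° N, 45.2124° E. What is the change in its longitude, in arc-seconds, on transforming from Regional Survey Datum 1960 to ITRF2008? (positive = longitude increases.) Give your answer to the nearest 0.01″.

Δλ = -15.52″

sin φ = 0.830315, cos φ = 0.557294, sin λ = 0.709723, cos λ = 0.704481.
East component: ΔE = −sin λ·ΔX + cos λ·ΔY = −(0.709723)(-105) + (0.704481)(-485) = -267.15 m.
1° of latitude spans πR/180 = 111195 m; at latitude φ, 1° of longitude spans that × cos φ = 61968.3 m, so Δλ = -267.15 / 61968.3 × 3600 = -15.520″.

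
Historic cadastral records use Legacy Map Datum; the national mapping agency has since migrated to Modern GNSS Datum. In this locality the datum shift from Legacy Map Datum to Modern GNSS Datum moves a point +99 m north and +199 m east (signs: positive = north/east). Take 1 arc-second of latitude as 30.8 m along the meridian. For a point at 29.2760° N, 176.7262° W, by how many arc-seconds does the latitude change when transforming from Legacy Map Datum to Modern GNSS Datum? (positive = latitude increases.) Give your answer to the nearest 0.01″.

Δφ = 3.21″

1″ of latitude = 30.80 m, so Δφ = 99.0 / 30.80 = 3.214″.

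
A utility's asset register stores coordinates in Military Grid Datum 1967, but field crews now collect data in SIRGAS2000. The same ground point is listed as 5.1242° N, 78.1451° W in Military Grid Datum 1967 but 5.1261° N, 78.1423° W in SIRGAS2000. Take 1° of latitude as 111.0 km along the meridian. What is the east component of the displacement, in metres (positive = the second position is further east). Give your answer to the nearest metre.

ΔE = 310 m

Δφ = 5.1261° − 5.1242° = +0.0019°; Δλ = -78.1423° − -78.1451° = +0.0028°.
ΔN = Δφ × 111000 = 210.9 m; ΔE = Δλ × 111000 × cos(5.1242°) = +0.0028 × 111000 × 0.996003 = 309.6 m.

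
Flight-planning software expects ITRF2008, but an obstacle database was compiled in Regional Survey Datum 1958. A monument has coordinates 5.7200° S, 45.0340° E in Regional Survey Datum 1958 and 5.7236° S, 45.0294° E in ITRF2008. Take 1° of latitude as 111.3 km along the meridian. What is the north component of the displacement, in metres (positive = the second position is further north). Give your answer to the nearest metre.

ΔN = -401 m

Δφ = -5.7236° − -5.7200° = -0.0036°; Δλ = 45.0294° − 45.0340° = -0.0046°.
ΔN = Δφ × 111300 = -400.7 m; ΔE = Δλ × 111300 × cos(-5.7200°) = -0.0046 × 111300 × 0.995021 = -509.4 m.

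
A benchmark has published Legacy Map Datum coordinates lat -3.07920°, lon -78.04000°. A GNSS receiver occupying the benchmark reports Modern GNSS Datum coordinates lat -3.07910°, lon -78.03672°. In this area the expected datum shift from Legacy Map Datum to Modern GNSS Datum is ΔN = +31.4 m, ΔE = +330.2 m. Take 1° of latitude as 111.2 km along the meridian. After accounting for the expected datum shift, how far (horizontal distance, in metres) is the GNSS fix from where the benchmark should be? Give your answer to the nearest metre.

40 m

Observed coordinate differences: Δφ = +0.00010°, Δλ = +0.00328°.
Converting to metres (1° lat = 111200 m, cos φ = 0.998556): observed ΔN = 11.1 m, observed ΔE = 364.2 m.
Subtracting the expected shift leaves a residual of 11.1 − (31.4) = -20.3 m north and 364.2 − (330.2) = 34.0 m east.
Residual distance = √((-20.3)² + 34.0²) = 39.6 m.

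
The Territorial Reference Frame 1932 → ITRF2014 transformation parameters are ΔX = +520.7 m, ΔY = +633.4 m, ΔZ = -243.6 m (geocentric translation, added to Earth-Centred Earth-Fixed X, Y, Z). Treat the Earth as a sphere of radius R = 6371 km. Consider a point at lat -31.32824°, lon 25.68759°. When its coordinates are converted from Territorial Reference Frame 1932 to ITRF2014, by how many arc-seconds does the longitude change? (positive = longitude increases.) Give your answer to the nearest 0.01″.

sin φ = -0.519940, cos φ = 0.854203, sin λ = 0.433464, cos λ = 0.901171.
East component: ΔE = −sin λ·ΔX + cos λ·ΔY = −(0.433464)(520.7) + (0.901171)(633.4) = 345.10 m.
1° of latitude spans πR/180 = 111195 m; at latitude φ, 1° of longitude spans that × cos φ = 94983.0 m, so Δλ = 345.10 / 94983.0 × 3600 = 13.080″.

Δλ = 13.08″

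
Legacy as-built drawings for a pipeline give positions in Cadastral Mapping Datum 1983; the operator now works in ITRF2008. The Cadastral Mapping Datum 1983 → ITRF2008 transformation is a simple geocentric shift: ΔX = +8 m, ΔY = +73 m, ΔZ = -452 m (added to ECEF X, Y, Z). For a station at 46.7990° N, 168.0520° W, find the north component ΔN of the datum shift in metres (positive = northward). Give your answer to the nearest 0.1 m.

The local north axis is (−sin φ cos λ, −sin φ sin λ, cos φ), giving ΔN = 5.705 + 11.017 − 309.421 = -292.70 m.

ΔN = -292.7 m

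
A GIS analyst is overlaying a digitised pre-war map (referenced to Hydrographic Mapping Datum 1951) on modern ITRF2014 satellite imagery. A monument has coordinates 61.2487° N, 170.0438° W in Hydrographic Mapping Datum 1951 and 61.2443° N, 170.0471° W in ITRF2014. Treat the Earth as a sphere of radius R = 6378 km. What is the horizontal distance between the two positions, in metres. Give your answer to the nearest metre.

Δφ = 61.2443° − 61.2487° = -0.0044°; Δλ = -170.0471° − -170.0438° = -0.0033°.
1° along a meridian = πR/180 = 111317 m.
ΔN = Δφ × 111317 = -489.8 m; ΔE = Δλ × 111317 × cos(61.2487°) = -0.0033 × 111317 × 0.481009 = -176.7 m.
Distance = √(ΔE² + ΔN²) = √((-176.7)² + (-489.8)²) = 520.7 m.

521 m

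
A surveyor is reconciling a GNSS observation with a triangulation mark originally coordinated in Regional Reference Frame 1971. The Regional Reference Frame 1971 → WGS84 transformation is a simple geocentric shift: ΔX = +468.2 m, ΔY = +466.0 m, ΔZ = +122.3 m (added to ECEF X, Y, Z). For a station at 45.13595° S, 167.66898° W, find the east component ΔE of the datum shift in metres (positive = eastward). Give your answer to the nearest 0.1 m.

At φ = -45.13595°, λ = -167.66898°: sin φ = -0.708783, cos φ = 0.705427, sin λ = -0.213559, cos λ = -0.976930.
ΔE = −sin λ·ΔX + cos λ·ΔY = −(-0.213559)·(468.2) + (-0.976930)·(466.0) = -355.26 m.

ΔE = -355.3 m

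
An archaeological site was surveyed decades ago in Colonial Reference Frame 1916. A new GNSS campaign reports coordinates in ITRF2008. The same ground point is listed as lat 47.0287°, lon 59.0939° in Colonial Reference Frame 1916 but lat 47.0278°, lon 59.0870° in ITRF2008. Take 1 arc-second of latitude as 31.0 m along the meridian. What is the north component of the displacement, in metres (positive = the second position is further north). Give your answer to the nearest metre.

Δφ = 47.0278° − 47.0287° = -0.0009°; Δλ = 59.0870° − 59.0939° = -0.0069°.
1° of latitude = 3600 × 31.00 = 111600 m.
ΔN = Δφ × 111600 = -100.4 m; ΔE = Δλ × 111600 × cos(47.0287°) = -0.0069 × 111600 × 0.681632 = -524.9 m.

ΔN = -100 m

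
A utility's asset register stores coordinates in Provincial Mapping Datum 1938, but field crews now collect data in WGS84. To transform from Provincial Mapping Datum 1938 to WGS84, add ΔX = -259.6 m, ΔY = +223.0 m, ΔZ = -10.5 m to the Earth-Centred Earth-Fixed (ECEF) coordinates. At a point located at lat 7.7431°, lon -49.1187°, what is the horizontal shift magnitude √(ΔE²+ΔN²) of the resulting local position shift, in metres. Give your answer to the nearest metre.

The local east axis at (φ, λ) is (−sin λ, cos λ, 0), so ΔE = −sin(-49.1187°)·(-259.6) + cos(-49.1187°)·223.0 = -50.32 m.
The local north axis is (−sin φ cos λ, −sin φ sin λ, cos φ), giving ΔN = 22.892 + 22.716 − 10.404 = 35.20 m.
Horizontal magnitude = √(ΔE² + ΔN²) = √((-50.32)² + 35.20²) = 61.41 m.

61 m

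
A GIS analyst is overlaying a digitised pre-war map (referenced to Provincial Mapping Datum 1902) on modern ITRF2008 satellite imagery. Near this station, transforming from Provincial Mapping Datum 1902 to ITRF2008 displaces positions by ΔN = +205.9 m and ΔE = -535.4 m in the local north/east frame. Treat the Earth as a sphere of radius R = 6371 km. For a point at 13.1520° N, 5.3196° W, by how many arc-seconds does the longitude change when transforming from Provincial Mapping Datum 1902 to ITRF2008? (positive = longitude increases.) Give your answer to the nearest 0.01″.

At latitude 13.1520°, cos φ = 0.973770.
One radian of longitude at latitude φ spans R cos φ, so Δλ = ΔE / (R cos φ) = -535.4 / (6371000 × 0.973770) = -8.6301e-05 rad = -17.801″.

Δλ = -17.80″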